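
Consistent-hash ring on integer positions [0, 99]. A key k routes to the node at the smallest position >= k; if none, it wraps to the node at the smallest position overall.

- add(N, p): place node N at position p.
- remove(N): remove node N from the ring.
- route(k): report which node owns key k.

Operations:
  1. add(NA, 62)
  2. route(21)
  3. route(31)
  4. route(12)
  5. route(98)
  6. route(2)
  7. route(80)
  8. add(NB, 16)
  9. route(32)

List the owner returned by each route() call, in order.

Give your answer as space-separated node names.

Answer: NA NA NA NA NA NA NA

Derivation:
Op 1: add NA@62 -> ring=[62:NA]
Op 2: route key 21: smallest pos >= 21 is 62 -> NA
Op 3: route key 31: smallest pos >= 31 is 62 -> NA
Op 4: route key 12: smallest pos >= 12 is 62 -> NA
Op 5: route key 98: none >= 98, wrap to smallest pos 62 -> NA
Op 6: route key 2: smallest pos >= 2 is 62 -> NA
Op 7: route key 80: none >= 80, wrap to smallest pos 62 -> NA
Op 8: add NB@16 -> ring=[16:NB,62:NA]
Op 9: route key 32: smallest pos >= 32 is 62 -> NA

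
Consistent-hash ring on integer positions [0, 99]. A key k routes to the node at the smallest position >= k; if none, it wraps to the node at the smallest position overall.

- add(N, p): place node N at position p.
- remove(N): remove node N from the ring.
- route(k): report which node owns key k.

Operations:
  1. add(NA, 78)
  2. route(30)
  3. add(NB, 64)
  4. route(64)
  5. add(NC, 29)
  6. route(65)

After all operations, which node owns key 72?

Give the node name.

Answer: NA

Derivation:
Op 1: add NA@78 -> ring=[78:NA]
Op 2: route key 30: smallest pos >= 30 is 78 -> NA
Op 3: add NB@64 -> ring=[64:NB,78:NA]
Op 4: route key 64: smallest pos >= 64 is 64 -> NB
Op 5: add NC@29 -> ring=[29:NC,64:NB,78:NA]
Op 6: route key 65: smallest pos >= 65 is 78 -> NA
Final route key 72: smallest pos >= 72 is 78 -> NA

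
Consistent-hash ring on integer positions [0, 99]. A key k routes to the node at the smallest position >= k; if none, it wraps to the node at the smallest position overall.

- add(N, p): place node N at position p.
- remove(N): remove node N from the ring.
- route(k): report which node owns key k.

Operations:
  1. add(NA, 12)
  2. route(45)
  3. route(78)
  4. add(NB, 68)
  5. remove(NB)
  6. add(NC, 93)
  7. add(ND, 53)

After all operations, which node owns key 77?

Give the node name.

Answer: NC

Derivation:
Op 1: add NA@12 -> ring=[12:NA]
Op 2: route key 45: none >= 45, wrap to smallest pos 12 -> NA
Op 3: route key 78: none >= 78, wrap to smallest pos 12 -> NA
Op 4: add NB@68 -> ring=[12:NA,68:NB]
Op 5: remove NB -> ring=[12:NA]
Op 6: add NC@93 -> ring=[12:NA,93:NC]
Op 7: add ND@53 -> ring=[12:NA,53:ND,93:NC]
Final route key 77: smallest pos >= 77 is 93 -> NC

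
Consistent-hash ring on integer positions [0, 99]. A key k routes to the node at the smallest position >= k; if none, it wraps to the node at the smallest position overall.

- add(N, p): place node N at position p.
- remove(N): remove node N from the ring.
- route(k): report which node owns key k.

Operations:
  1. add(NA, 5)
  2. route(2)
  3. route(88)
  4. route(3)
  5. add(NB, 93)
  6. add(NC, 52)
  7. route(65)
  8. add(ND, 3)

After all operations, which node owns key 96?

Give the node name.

Op 1: add NA@5 -> ring=[5:NA]
Op 2: route key 2: smallest pos >= 2 is 5 -> NA
Op 3: route key 88: none >= 88, wrap to smallest pos 5 -> NA
Op 4: route key 3: smallest pos >= 3 is 5 -> NA
Op 5: add NB@93 -> ring=[5:NA,93:NB]
Op 6: add NC@52 -> ring=[5:NA,52:NC,93:NB]
Op 7: route key 65: smallest pos >= 65 is 93 -> NB
Op 8: add ND@3 -> ring=[3:ND,5:NA,52:NC,93:NB]
Final route key 96: none >= 96, wrap to smallest pos 3 -> ND

Answer: ND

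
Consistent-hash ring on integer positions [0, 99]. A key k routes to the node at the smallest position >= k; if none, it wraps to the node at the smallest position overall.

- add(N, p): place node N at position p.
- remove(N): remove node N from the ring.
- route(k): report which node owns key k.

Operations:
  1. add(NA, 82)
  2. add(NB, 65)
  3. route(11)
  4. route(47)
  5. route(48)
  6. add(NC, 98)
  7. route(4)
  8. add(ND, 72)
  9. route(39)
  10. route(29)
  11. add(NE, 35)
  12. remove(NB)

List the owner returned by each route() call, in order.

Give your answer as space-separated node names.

Answer: NB NB NB NB NB NB

Derivation:
Op 1: add NA@82 -> ring=[82:NA]
Op 2: add NB@65 -> ring=[65:NB,82:NA]
Op 3: route key 11: smallest pos >= 11 is 65 -> NB
Op 4: route key 47: smallest pos >= 47 is 65 -> NB
Op 5: route key 48: smallest pos >= 48 is 65 -> NB
Op 6: add NC@98 -> ring=[65:NB,82:NA,98:NC]
Op 7: route key 4: smallest pos >= 4 is 65 -> NB
Op 8: add ND@72 -> ring=[65:NB,72:ND,82:NA,98:NC]
Op 9: route key 39: smallest pos >= 39 is 65 -> NB
Op 10: route key 29: smallest pos >= 29 is 65 -> NB
Op 11: add NE@35 -> ring=[35:NE,65:NB,72:ND,82:NA,98:NC]
Op 12: remove NB -> ring=[35:NE,72:ND,82:NA,98:NC]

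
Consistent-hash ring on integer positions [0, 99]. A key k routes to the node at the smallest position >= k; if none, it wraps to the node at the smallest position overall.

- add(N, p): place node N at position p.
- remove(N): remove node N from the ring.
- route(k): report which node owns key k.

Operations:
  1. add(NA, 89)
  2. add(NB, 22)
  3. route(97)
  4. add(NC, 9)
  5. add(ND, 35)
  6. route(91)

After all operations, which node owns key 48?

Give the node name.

Answer: NA

Derivation:
Op 1: add NA@89 -> ring=[89:NA]
Op 2: add NB@22 -> ring=[22:NB,89:NA]
Op 3: route key 97: none >= 97, wrap to smallest pos 22 -> NB
Op 4: add NC@9 -> ring=[9:NC,22:NB,89:NA]
Op 5: add ND@35 -> ring=[9:NC,22:NB,35:ND,89:NA]
Op 6: route key 91: none >= 91, wrap to smallest pos 9 -> NC
Final route key 48: smallest pos >= 48 is 89 -> NA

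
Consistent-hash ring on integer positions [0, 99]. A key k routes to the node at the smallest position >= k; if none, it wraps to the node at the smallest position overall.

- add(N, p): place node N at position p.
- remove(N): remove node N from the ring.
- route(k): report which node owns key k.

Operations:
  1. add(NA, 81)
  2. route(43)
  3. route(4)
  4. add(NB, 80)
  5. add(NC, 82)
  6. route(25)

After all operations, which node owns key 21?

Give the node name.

Answer: NB

Derivation:
Op 1: add NA@81 -> ring=[81:NA]
Op 2: route key 43: smallest pos >= 43 is 81 -> NA
Op 3: route key 4: smallest pos >= 4 is 81 -> NA
Op 4: add NB@80 -> ring=[80:NB,81:NA]
Op 5: add NC@82 -> ring=[80:NB,81:NA,82:NC]
Op 6: route key 25: smallest pos >= 25 is 80 -> NB
Final route key 21: smallest pos >= 21 is 80 -> NB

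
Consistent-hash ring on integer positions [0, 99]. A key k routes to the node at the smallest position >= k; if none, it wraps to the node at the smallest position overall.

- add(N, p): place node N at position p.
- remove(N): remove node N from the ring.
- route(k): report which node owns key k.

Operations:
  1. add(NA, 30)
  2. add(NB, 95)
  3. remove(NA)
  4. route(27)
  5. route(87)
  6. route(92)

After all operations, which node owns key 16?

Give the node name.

Answer: NB

Derivation:
Op 1: add NA@30 -> ring=[30:NA]
Op 2: add NB@95 -> ring=[30:NA,95:NB]
Op 3: remove NA -> ring=[95:NB]
Op 4: route key 27: smallest pos >= 27 is 95 -> NB
Op 5: route key 87: smallest pos >= 87 is 95 -> NB
Op 6: route key 92: smallest pos >= 92 is 95 -> NB
Final route key 16: smallest pos >= 16 is 95 -> NB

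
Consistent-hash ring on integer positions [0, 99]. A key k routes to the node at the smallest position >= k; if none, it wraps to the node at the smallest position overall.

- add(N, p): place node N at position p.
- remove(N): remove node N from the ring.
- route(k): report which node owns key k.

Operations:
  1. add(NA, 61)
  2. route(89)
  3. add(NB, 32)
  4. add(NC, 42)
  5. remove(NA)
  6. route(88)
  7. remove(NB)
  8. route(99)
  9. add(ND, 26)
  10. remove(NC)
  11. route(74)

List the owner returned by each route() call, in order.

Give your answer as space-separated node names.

Answer: NA NB NC ND

Derivation:
Op 1: add NA@61 -> ring=[61:NA]
Op 2: route key 89: none >= 89, wrap to smallest pos 61 -> NA
Op 3: add NB@32 -> ring=[32:NB,61:NA]
Op 4: add NC@42 -> ring=[32:NB,42:NC,61:NA]
Op 5: remove NA -> ring=[32:NB,42:NC]
Op 6: route key 88: none >= 88, wrap to smallest pos 32 -> NB
Op 7: remove NB -> ring=[42:NC]
Op 8: route key 99: none >= 99, wrap to smallest pos 42 -> NC
Op 9: add ND@26 -> ring=[26:ND,42:NC]
Op 10: remove NC -> ring=[26:ND]
Op 11: route key 74: none >= 74, wrap to smallest pos 26 -> ND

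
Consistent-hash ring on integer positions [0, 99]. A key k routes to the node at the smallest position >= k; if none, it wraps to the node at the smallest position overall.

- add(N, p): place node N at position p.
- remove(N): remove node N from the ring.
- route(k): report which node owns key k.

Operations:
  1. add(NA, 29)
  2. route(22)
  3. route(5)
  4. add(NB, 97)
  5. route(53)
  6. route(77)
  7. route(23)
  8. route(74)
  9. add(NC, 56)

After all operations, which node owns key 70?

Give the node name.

Op 1: add NA@29 -> ring=[29:NA]
Op 2: route key 22: smallest pos >= 22 is 29 -> NA
Op 3: route key 5: smallest pos >= 5 is 29 -> NA
Op 4: add NB@97 -> ring=[29:NA,97:NB]
Op 5: route key 53: smallest pos >= 53 is 97 -> NB
Op 6: route key 77: smallest pos >= 77 is 97 -> NB
Op 7: route key 23: smallest pos >= 23 is 29 -> NA
Op 8: route key 74: smallest pos >= 74 is 97 -> NB
Op 9: add NC@56 -> ring=[29:NA,56:NC,97:NB]
Final route key 70: smallest pos >= 70 is 97 -> NB

Answer: NB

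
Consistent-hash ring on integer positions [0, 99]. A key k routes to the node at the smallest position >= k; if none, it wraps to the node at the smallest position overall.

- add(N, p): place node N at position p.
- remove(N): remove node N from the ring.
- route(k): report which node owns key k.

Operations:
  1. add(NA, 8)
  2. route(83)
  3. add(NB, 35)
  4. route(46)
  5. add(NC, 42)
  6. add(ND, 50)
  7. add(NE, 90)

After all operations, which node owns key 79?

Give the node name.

Op 1: add NA@8 -> ring=[8:NA]
Op 2: route key 83: none >= 83, wrap to smallest pos 8 -> NA
Op 3: add NB@35 -> ring=[8:NA,35:NB]
Op 4: route key 46: none >= 46, wrap to smallest pos 8 -> NA
Op 5: add NC@42 -> ring=[8:NA,35:NB,42:NC]
Op 6: add ND@50 -> ring=[8:NA,35:NB,42:NC,50:ND]
Op 7: add NE@90 -> ring=[8:NA,35:NB,42:NC,50:ND,90:NE]
Final route key 79: smallest pos >= 79 is 90 -> NE

Answer: NE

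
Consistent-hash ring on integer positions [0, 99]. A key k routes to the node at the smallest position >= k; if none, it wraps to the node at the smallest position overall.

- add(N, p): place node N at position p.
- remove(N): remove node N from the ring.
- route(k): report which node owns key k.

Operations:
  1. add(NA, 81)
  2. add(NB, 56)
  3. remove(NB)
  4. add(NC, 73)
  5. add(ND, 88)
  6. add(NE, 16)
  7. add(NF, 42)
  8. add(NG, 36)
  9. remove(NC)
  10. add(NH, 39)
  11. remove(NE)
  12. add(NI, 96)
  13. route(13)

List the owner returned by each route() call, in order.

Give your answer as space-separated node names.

Op 1: add NA@81 -> ring=[81:NA]
Op 2: add NB@56 -> ring=[56:NB,81:NA]
Op 3: remove NB -> ring=[81:NA]
Op 4: add NC@73 -> ring=[73:NC,81:NA]
Op 5: add ND@88 -> ring=[73:NC,81:NA,88:ND]
Op 6: add NE@16 -> ring=[16:NE,73:NC,81:NA,88:ND]
Op 7: add NF@42 -> ring=[16:NE,42:NF,73:NC,81:NA,88:ND]
Op 8: add NG@36 -> ring=[16:NE,36:NG,42:NF,73:NC,81:NA,88:ND]
Op 9: remove NC -> ring=[16:NE,36:NG,42:NF,81:NA,88:ND]
Op 10: add NH@39 -> ring=[16:NE,36:NG,39:NH,42:NF,81:NA,88:ND]
Op 11: remove NE -> ring=[36:NG,39:NH,42:NF,81:NA,88:ND]
Op 12: add NI@96 -> ring=[36:NG,39:NH,42:NF,81:NA,88:ND,96:NI]
Op 13: route key 13: smallest pos >= 13 is 36 -> NG

Answer: NG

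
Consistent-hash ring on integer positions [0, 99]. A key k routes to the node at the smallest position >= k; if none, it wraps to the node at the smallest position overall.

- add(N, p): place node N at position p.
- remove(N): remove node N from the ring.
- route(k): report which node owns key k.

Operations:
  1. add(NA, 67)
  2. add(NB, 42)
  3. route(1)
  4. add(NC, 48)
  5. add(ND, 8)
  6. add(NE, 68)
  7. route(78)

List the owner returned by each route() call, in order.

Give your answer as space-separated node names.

Answer: NB ND

Derivation:
Op 1: add NA@67 -> ring=[67:NA]
Op 2: add NB@42 -> ring=[42:NB,67:NA]
Op 3: route key 1: smallest pos >= 1 is 42 -> NB
Op 4: add NC@48 -> ring=[42:NB,48:NC,67:NA]
Op 5: add ND@8 -> ring=[8:ND,42:NB,48:NC,67:NA]
Op 6: add NE@68 -> ring=[8:ND,42:NB,48:NC,67:NA,68:NE]
Op 7: route key 78: none >= 78, wrap to smallest pos 8 -> ND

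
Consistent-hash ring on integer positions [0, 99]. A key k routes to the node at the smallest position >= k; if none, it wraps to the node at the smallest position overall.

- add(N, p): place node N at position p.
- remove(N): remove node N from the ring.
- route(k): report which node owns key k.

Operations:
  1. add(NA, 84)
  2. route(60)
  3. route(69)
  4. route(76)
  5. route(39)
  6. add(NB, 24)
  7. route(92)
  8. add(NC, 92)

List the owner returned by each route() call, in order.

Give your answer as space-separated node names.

Op 1: add NA@84 -> ring=[84:NA]
Op 2: route key 60: smallest pos >= 60 is 84 -> NA
Op 3: route key 69: smallest pos >= 69 is 84 -> NA
Op 4: route key 76: smallest pos >= 76 is 84 -> NA
Op 5: route key 39: smallest pos >= 39 is 84 -> NA
Op 6: add NB@24 -> ring=[24:NB,84:NA]
Op 7: route key 92: none >= 92, wrap to smallest pos 24 -> NB
Op 8: add NC@92 -> ring=[24:NB,84:NA,92:NC]

Answer: NA NA NA NA NB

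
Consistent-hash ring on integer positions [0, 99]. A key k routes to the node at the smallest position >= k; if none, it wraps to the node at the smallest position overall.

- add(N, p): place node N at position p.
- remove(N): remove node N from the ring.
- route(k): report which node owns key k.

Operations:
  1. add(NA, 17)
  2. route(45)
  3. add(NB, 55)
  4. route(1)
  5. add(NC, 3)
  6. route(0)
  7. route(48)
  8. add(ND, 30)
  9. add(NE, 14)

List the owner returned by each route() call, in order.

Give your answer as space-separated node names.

Op 1: add NA@17 -> ring=[17:NA]
Op 2: route key 45: none >= 45, wrap to smallest pos 17 -> NA
Op 3: add NB@55 -> ring=[17:NA,55:NB]
Op 4: route key 1: smallest pos >= 1 is 17 -> NA
Op 5: add NC@3 -> ring=[3:NC,17:NA,55:NB]
Op 6: route key 0: smallest pos >= 0 is 3 -> NC
Op 7: route key 48: smallest pos >= 48 is 55 -> NB
Op 8: add ND@30 -> ring=[3:NC,17:NA,30:ND,55:NB]
Op 9: add NE@14 -> ring=[3:NC,14:NE,17:NA,30:ND,55:NB]

Answer: NA NA NC NB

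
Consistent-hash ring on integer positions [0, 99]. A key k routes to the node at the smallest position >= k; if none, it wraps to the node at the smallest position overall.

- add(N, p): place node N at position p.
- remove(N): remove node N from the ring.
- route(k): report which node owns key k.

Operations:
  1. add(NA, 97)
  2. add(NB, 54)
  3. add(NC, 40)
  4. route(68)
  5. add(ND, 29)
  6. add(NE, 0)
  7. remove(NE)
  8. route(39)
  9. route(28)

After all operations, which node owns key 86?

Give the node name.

Op 1: add NA@97 -> ring=[97:NA]
Op 2: add NB@54 -> ring=[54:NB,97:NA]
Op 3: add NC@40 -> ring=[40:NC,54:NB,97:NA]
Op 4: route key 68: smallest pos >= 68 is 97 -> NA
Op 5: add ND@29 -> ring=[29:ND,40:NC,54:NB,97:NA]
Op 6: add NE@0 -> ring=[0:NE,29:ND,40:NC,54:NB,97:NA]
Op 7: remove NE -> ring=[29:ND,40:NC,54:NB,97:NA]
Op 8: route key 39: smallest pos >= 39 is 40 -> NC
Op 9: route key 28: smallest pos >= 28 is 29 -> ND
Final route key 86: smallest pos >= 86 is 97 -> NA

Answer: NA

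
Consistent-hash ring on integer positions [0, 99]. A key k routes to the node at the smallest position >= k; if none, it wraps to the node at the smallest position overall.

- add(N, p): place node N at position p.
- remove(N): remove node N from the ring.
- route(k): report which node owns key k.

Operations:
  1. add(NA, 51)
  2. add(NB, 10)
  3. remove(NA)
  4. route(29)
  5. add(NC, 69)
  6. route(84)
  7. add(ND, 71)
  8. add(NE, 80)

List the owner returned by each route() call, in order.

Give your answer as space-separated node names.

Answer: NB NB

Derivation:
Op 1: add NA@51 -> ring=[51:NA]
Op 2: add NB@10 -> ring=[10:NB,51:NA]
Op 3: remove NA -> ring=[10:NB]
Op 4: route key 29: none >= 29, wrap to smallest pos 10 -> NB
Op 5: add NC@69 -> ring=[10:NB,69:NC]
Op 6: route key 84: none >= 84, wrap to smallest pos 10 -> NB
Op 7: add ND@71 -> ring=[10:NB,69:NC,71:ND]
Op 8: add NE@80 -> ring=[10:NB,69:NC,71:ND,80:NE]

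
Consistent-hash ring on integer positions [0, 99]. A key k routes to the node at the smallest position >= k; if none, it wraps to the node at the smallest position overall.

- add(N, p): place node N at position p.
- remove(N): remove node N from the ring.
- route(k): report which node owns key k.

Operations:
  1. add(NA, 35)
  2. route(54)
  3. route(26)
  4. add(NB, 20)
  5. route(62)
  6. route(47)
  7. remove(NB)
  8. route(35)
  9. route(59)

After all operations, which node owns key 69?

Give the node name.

Answer: NA

Derivation:
Op 1: add NA@35 -> ring=[35:NA]
Op 2: route key 54: none >= 54, wrap to smallest pos 35 -> NA
Op 3: route key 26: smallest pos >= 26 is 35 -> NA
Op 4: add NB@20 -> ring=[20:NB,35:NA]
Op 5: route key 62: none >= 62, wrap to smallest pos 20 -> NB
Op 6: route key 47: none >= 47, wrap to smallest pos 20 -> NB
Op 7: remove NB -> ring=[35:NA]
Op 8: route key 35: smallest pos >= 35 is 35 -> NA
Op 9: route key 59: none >= 59, wrap to smallest pos 35 -> NA
Final route key 69: none >= 69, wrap to smallest pos 35 -> NA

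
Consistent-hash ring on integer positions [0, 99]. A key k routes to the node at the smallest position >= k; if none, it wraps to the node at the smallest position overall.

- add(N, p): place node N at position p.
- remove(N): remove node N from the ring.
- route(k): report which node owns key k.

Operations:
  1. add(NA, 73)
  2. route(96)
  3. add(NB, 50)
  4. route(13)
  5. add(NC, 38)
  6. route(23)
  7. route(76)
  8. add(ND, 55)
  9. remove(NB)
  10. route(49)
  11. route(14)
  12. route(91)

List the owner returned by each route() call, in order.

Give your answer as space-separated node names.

Answer: NA NB NC NC ND NC NC

Derivation:
Op 1: add NA@73 -> ring=[73:NA]
Op 2: route key 96: none >= 96, wrap to smallest pos 73 -> NA
Op 3: add NB@50 -> ring=[50:NB,73:NA]
Op 4: route key 13: smallest pos >= 13 is 50 -> NB
Op 5: add NC@38 -> ring=[38:NC,50:NB,73:NA]
Op 6: route key 23: smallest pos >= 23 is 38 -> NC
Op 7: route key 76: none >= 76, wrap to smallest pos 38 -> NC
Op 8: add ND@55 -> ring=[38:NC,50:NB,55:ND,73:NA]
Op 9: remove NB -> ring=[38:NC,55:ND,73:NA]
Op 10: route key 49: smallest pos >= 49 is 55 -> ND
Op 11: route key 14: smallest pos >= 14 is 38 -> NC
Op 12: route key 91: none >= 91, wrap to smallest pos 38 -> NC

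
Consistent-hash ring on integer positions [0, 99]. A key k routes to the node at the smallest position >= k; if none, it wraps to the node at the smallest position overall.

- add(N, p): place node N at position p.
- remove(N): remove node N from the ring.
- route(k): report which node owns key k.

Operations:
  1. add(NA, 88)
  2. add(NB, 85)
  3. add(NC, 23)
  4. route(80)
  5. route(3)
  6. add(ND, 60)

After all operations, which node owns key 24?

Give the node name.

Answer: ND

Derivation:
Op 1: add NA@88 -> ring=[88:NA]
Op 2: add NB@85 -> ring=[85:NB,88:NA]
Op 3: add NC@23 -> ring=[23:NC,85:NB,88:NA]
Op 4: route key 80: smallest pos >= 80 is 85 -> NB
Op 5: route key 3: smallest pos >= 3 is 23 -> NC
Op 6: add ND@60 -> ring=[23:NC,60:ND,85:NB,88:NA]
Final route key 24: smallest pos >= 24 is 60 -> ND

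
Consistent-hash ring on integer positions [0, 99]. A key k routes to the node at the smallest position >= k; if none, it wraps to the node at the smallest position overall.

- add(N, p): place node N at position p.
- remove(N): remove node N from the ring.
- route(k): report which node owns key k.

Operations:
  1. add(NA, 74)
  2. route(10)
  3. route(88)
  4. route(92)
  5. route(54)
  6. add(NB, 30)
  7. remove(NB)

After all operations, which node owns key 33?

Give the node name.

Op 1: add NA@74 -> ring=[74:NA]
Op 2: route key 10: smallest pos >= 10 is 74 -> NA
Op 3: route key 88: none >= 88, wrap to smallest pos 74 -> NA
Op 4: route key 92: none >= 92, wrap to smallest pos 74 -> NA
Op 5: route key 54: smallest pos >= 54 is 74 -> NA
Op 6: add NB@30 -> ring=[30:NB,74:NA]
Op 7: remove NB -> ring=[74:NA]
Final route key 33: smallest pos >= 33 is 74 -> NA

Answer: NA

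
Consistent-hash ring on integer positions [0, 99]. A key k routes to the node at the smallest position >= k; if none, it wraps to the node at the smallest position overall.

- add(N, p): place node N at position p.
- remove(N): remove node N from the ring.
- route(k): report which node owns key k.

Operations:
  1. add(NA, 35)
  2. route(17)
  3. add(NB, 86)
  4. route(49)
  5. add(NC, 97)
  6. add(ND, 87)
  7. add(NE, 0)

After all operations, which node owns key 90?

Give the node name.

Op 1: add NA@35 -> ring=[35:NA]
Op 2: route key 17: smallest pos >= 17 is 35 -> NA
Op 3: add NB@86 -> ring=[35:NA,86:NB]
Op 4: route key 49: smallest pos >= 49 is 86 -> NB
Op 5: add NC@97 -> ring=[35:NA,86:NB,97:NC]
Op 6: add ND@87 -> ring=[35:NA,86:NB,87:ND,97:NC]
Op 7: add NE@0 -> ring=[0:NE,35:NA,86:NB,87:ND,97:NC]
Final route key 90: smallest pos >= 90 is 97 -> NC

Answer: NC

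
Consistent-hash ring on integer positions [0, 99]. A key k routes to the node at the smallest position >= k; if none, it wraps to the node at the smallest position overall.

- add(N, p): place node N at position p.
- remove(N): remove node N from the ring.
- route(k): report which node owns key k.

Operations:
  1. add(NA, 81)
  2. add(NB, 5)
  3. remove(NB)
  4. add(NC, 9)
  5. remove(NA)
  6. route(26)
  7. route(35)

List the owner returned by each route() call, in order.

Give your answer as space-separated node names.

Op 1: add NA@81 -> ring=[81:NA]
Op 2: add NB@5 -> ring=[5:NB,81:NA]
Op 3: remove NB -> ring=[81:NA]
Op 4: add NC@9 -> ring=[9:NC,81:NA]
Op 5: remove NA -> ring=[9:NC]
Op 6: route key 26: none >= 26, wrap to smallest pos 9 -> NC
Op 7: route key 35: none >= 35, wrap to smallest pos 9 -> NC

Answer: NC NC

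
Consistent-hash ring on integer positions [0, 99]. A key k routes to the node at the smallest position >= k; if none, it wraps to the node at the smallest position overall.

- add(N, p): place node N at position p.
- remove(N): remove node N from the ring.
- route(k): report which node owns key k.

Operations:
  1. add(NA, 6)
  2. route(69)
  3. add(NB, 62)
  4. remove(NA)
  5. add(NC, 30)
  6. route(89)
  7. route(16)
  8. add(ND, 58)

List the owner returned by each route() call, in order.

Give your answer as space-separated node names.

Op 1: add NA@6 -> ring=[6:NA]
Op 2: route key 69: none >= 69, wrap to smallest pos 6 -> NA
Op 3: add NB@62 -> ring=[6:NA,62:NB]
Op 4: remove NA -> ring=[62:NB]
Op 5: add NC@30 -> ring=[30:NC,62:NB]
Op 6: route key 89: none >= 89, wrap to smallest pos 30 -> NC
Op 7: route key 16: smallest pos >= 16 is 30 -> NC
Op 8: add ND@58 -> ring=[30:NC,58:ND,62:NB]

Answer: NA NC NC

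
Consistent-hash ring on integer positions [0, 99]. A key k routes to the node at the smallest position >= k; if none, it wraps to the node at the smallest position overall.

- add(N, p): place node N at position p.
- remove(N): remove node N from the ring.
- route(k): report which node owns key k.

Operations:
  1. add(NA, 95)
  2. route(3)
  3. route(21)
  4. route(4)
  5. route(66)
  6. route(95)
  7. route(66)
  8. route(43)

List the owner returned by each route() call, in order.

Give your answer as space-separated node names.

Op 1: add NA@95 -> ring=[95:NA]
Op 2: route key 3: smallest pos >= 3 is 95 -> NA
Op 3: route key 21: smallest pos >= 21 is 95 -> NA
Op 4: route key 4: smallest pos >= 4 is 95 -> NA
Op 5: route key 66: smallest pos >= 66 is 95 -> NA
Op 6: route key 95: smallest pos >= 95 is 95 -> NA
Op 7: route key 66: smallest pos >= 66 is 95 -> NA
Op 8: route key 43: smallest pos >= 43 is 95 -> NA

Answer: NA NA NA NA NA NA NA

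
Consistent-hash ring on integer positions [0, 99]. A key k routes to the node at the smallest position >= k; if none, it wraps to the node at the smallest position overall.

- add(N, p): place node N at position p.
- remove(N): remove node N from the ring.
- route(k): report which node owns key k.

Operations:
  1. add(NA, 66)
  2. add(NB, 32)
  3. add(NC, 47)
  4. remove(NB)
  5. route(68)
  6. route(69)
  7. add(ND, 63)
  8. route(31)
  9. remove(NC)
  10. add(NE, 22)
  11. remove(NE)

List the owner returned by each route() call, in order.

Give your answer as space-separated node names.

Op 1: add NA@66 -> ring=[66:NA]
Op 2: add NB@32 -> ring=[32:NB,66:NA]
Op 3: add NC@47 -> ring=[32:NB,47:NC,66:NA]
Op 4: remove NB -> ring=[47:NC,66:NA]
Op 5: route key 68: none >= 68, wrap to smallest pos 47 -> NC
Op 6: route key 69: none >= 69, wrap to smallest pos 47 -> NC
Op 7: add ND@63 -> ring=[47:NC,63:ND,66:NA]
Op 8: route key 31: smallest pos >= 31 is 47 -> NC
Op 9: remove NC -> ring=[63:ND,66:NA]
Op 10: add NE@22 -> ring=[22:NE,63:ND,66:NA]
Op 11: remove NE -> ring=[63:ND,66:NA]

Answer: NC NC NC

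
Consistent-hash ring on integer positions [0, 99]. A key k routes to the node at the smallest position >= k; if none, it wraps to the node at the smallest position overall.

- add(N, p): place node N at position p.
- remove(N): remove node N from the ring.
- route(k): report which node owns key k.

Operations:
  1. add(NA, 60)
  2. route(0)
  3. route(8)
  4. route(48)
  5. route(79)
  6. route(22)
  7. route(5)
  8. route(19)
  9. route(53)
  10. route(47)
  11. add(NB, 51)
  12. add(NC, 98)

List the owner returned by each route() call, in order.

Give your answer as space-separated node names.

Answer: NA NA NA NA NA NA NA NA NA

Derivation:
Op 1: add NA@60 -> ring=[60:NA]
Op 2: route key 0: smallest pos >= 0 is 60 -> NA
Op 3: route key 8: smallest pos >= 8 is 60 -> NA
Op 4: route key 48: smallest pos >= 48 is 60 -> NA
Op 5: route key 79: none >= 79, wrap to smallest pos 60 -> NA
Op 6: route key 22: smallest pos >= 22 is 60 -> NA
Op 7: route key 5: smallest pos >= 5 is 60 -> NA
Op 8: route key 19: smallest pos >= 19 is 60 -> NA
Op 9: route key 53: smallest pos >= 53 is 60 -> NA
Op 10: route key 47: smallest pos >= 47 is 60 -> NA
Op 11: add NB@51 -> ring=[51:NB,60:NA]
Op 12: add NC@98 -> ring=[51:NB,60:NA,98:NC]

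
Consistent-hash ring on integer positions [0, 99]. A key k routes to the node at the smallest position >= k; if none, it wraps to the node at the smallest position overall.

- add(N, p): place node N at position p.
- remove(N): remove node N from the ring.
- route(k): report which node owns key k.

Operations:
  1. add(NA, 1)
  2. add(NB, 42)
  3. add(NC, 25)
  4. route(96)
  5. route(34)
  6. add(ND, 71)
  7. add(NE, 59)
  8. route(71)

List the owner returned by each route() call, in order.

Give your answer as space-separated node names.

Answer: NA NB ND

Derivation:
Op 1: add NA@1 -> ring=[1:NA]
Op 2: add NB@42 -> ring=[1:NA,42:NB]
Op 3: add NC@25 -> ring=[1:NA,25:NC,42:NB]
Op 4: route key 96: none >= 96, wrap to smallest pos 1 -> NA
Op 5: route key 34: smallest pos >= 34 is 42 -> NB
Op 6: add ND@71 -> ring=[1:NA,25:NC,42:NB,71:ND]
Op 7: add NE@59 -> ring=[1:NA,25:NC,42:NB,59:NE,71:ND]
Op 8: route key 71: smallest pos >= 71 is 71 -> ND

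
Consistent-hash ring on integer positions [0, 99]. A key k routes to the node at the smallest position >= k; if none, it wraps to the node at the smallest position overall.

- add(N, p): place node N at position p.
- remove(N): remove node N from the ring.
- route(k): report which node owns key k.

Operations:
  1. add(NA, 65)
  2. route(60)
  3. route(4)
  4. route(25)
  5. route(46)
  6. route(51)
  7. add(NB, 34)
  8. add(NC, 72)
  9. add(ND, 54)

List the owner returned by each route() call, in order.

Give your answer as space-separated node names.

Answer: NA NA NA NA NA

Derivation:
Op 1: add NA@65 -> ring=[65:NA]
Op 2: route key 60: smallest pos >= 60 is 65 -> NA
Op 3: route key 4: smallest pos >= 4 is 65 -> NA
Op 4: route key 25: smallest pos >= 25 is 65 -> NA
Op 5: route key 46: smallest pos >= 46 is 65 -> NA
Op 6: route key 51: smallest pos >= 51 is 65 -> NA
Op 7: add NB@34 -> ring=[34:NB,65:NA]
Op 8: add NC@72 -> ring=[34:NB,65:NA,72:NC]
Op 9: add ND@54 -> ring=[34:NB,54:ND,65:NA,72:NC]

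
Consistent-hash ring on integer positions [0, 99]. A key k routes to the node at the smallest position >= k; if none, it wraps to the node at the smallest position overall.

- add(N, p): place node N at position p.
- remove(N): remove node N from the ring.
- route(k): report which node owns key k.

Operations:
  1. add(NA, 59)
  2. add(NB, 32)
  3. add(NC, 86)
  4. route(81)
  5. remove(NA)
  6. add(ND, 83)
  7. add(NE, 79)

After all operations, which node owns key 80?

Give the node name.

Answer: ND

Derivation:
Op 1: add NA@59 -> ring=[59:NA]
Op 2: add NB@32 -> ring=[32:NB,59:NA]
Op 3: add NC@86 -> ring=[32:NB,59:NA,86:NC]
Op 4: route key 81: smallest pos >= 81 is 86 -> NC
Op 5: remove NA -> ring=[32:NB,86:NC]
Op 6: add ND@83 -> ring=[32:NB,83:ND,86:NC]
Op 7: add NE@79 -> ring=[32:NB,79:NE,83:ND,86:NC]
Final route key 80: smallest pos >= 80 is 83 -> ND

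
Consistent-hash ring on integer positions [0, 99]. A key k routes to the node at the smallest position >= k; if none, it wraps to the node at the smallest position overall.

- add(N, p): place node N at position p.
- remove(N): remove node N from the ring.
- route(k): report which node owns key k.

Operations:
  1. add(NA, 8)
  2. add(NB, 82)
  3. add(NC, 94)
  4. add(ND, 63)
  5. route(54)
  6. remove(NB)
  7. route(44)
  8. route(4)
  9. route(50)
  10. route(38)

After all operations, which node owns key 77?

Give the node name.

Answer: NC

Derivation:
Op 1: add NA@8 -> ring=[8:NA]
Op 2: add NB@82 -> ring=[8:NA,82:NB]
Op 3: add NC@94 -> ring=[8:NA,82:NB,94:NC]
Op 4: add ND@63 -> ring=[8:NA,63:ND,82:NB,94:NC]
Op 5: route key 54: smallest pos >= 54 is 63 -> ND
Op 6: remove NB -> ring=[8:NA,63:ND,94:NC]
Op 7: route key 44: smallest pos >= 44 is 63 -> ND
Op 8: route key 4: smallest pos >= 4 is 8 -> NA
Op 9: route key 50: smallest pos >= 50 is 63 -> ND
Op 10: route key 38: smallest pos >= 38 is 63 -> ND
Final route key 77: smallest pos >= 77 is 94 -> NC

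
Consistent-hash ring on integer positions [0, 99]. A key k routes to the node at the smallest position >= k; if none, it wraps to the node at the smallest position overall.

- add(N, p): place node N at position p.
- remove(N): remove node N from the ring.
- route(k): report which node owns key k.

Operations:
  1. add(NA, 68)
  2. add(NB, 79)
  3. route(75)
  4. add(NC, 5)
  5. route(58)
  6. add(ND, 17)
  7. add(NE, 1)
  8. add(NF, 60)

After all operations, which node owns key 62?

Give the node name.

Op 1: add NA@68 -> ring=[68:NA]
Op 2: add NB@79 -> ring=[68:NA,79:NB]
Op 3: route key 75: smallest pos >= 75 is 79 -> NB
Op 4: add NC@5 -> ring=[5:NC,68:NA,79:NB]
Op 5: route key 58: smallest pos >= 58 is 68 -> NA
Op 6: add ND@17 -> ring=[5:NC,17:ND,68:NA,79:NB]
Op 7: add NE@1 -> ring=[1:NE,5:NC,17:ND,68:NA,79:NB]
Op 8: add NF@60 -> ring=[1:NE,5:NC,17:ND,60:NF,68:NA,79:NB]
Final route key 62: smallest pos >= 62 is 68 -> NA

Answer: NA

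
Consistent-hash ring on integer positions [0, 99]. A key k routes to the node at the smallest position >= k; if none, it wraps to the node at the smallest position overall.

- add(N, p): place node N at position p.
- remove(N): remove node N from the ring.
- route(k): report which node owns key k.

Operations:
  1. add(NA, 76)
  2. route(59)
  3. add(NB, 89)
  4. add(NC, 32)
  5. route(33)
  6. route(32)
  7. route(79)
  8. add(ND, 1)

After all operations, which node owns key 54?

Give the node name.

Op 1: add NA@76 -> ring=[76:NA]
Op 2: route key 59: smallest pos >= 59 is 76 -> NA
Op 3: add NB@89 -> ring=[76:NA,89:NB]
Op 4: add NC@32 -> ring=[32:NC,76:NA,89:NB]
Op 5: route key 33: smallest pos >= 33 is 76 -> NA
Op 6: route key 32: smallest pos >= 32 is 32 -> NC
Op 7: route key 79: smallest pos >= 79 is 89 -> NB
Op 8: add ND@1 -> ring=[1:ND,32:NC,76:NA,89:NB]
Final route key 54: smallest pos >= 54 is 76 -> NA

Answer: NA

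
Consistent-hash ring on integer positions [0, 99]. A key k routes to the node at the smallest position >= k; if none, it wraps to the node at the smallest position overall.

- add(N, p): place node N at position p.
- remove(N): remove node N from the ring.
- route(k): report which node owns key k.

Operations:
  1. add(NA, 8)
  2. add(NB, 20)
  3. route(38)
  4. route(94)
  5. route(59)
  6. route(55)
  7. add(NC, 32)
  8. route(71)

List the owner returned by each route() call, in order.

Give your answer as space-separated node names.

Op 1: add NA@8 -> ring=[8:NA]
Op 2: add NB@20 -> ring=[8:NA,20:NB]
Op 3: route key 38: none >= 38, wrap to smallest pos 8 -> NA
Op 4: route key 94: none >= 94, wrap to smallest pos 8 -> NA
Op 5: route key 59: none >= 59, wrap to smallest pos 8 -> NA
Op 6: route key 55: none >= 55, wrap to smallest pos 8 -> NA
Op 7: add NC@32 -> ring=[8:NA,20:NB,32:NC]
Op 8: route key 71: none >= 71, wrap to smallest pos 8 -> NA

Answer: NA NA NA NA NA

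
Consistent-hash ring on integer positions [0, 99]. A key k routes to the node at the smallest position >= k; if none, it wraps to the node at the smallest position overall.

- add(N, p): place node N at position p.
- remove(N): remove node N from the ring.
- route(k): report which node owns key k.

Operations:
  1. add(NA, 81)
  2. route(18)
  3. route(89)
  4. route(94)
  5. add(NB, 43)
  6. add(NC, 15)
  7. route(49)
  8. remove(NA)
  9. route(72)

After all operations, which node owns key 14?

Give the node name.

Answer: NC

Derivation:
Op 1: add NA@81 -> ring=[81:NA]
Op 2: route key 18: smallest pos >= 18 is 81 -> NA
Op 3: route key 89: none >= 89, wrap to smallest pos 81 -> NA
Op 4: route key 94: none >= 94, wrap to smallest pos 81 -> NA
Op 5: add NB@43 -> ring=[43:NB,81:NA]
Op 6: add NC@15 -> ring=[15:NC,43:NB,81:NA]
Op 7: route key 49: smallest pos >= 49 is 81 -> NA
Op 8: remove NA -> ring=[15:NC,43:NB]
Op 9: route key 72: none >= 72, wrap to smallest pos 15 -> NC
Final route key 14: smallest pos >= 14 is 15 -> NC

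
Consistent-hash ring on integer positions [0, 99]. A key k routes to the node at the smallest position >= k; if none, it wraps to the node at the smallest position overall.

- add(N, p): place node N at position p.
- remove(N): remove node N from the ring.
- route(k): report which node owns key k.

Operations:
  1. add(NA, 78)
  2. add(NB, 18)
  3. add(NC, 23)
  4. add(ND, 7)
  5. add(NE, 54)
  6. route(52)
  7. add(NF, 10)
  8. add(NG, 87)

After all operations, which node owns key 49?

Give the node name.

Answer: NE

Derivation:
Op 1: add NA@78 -> ring=[78:NA]
Op 2: add NB@18 -> ring=[18:NB,78:NA]
Op 3: add NC@23 -> ring=[18:NB,23:NC,78:NA]
Op 4: add ND@7 -> ring=[7:ND,18:NB,23:NC,78:NA]
Op 5: add NE@54 -> ring=[7:ND,18:NB,23:NC,54:NE,78:NA]
Op 6: route key 52: smallest pos >= 52 is 54 -> NE
Op 7: add NF@10 -> ring=[7:ND,10:NF,18:NB,23:NC,54:NE,78:NA]
Op 8: add NG@87 -> ring=[7:ND,10:NF,18:NB,23:NC,54:NE,78:NA,87:NG]
Final route key 49: smallest pos >= 49 is 54 -> NE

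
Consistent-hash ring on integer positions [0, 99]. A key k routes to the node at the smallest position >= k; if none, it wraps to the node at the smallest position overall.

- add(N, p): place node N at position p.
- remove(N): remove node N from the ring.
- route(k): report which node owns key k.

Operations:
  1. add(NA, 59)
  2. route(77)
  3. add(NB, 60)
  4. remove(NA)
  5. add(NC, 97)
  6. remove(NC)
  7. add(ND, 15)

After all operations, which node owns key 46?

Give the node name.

Answer: NB

Derivation:
Op 1: add NA@59 -> ring=[59:NA]
Op 2: route key 77: none >= 77, wrap to smallest pos 59 -> NA
Op 3: add NB@60 -> ring=[59:NA,60:NB]
Op 4: remove NA -> ring=[60:NB]
Op 5: add NC@97 -> ring=[60:NB,97:NC]
Op 6: remove NC -> ring=[60:NB]
Op 7: add ND@15 -> ring=[15:ND,60:NB]
Final route key 46: smallest pos >= 46 is 60 -> NB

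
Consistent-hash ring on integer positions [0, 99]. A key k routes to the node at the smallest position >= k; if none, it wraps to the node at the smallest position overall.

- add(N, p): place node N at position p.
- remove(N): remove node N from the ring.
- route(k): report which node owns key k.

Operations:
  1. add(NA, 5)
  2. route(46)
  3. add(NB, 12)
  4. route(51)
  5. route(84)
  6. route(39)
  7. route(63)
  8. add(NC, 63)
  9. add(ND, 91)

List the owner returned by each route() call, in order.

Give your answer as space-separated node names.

Op 1: add NA@5 -> ring=[5:NA]
Op 2: route key 46: none >= 46, wrap to smallest pos 5 -> NA
Op 3: add NB@12 -> ring=[5:NA,12:NB]
Op 4: route key 51: none >= 51, wrap to smallest pos 5 -> NA
Op 5: route key 84: none >= 84, wrap to smallest pos 5 -> NA
Op 6: route key 39: none >= 39, wrap to smallest pos 5 -> NA
Op 7: route key 63: none >= 63, wrap to smallest pos 5 -> NA
Op 8: add NC@63 -> ring=[5:NA,12:NB,63:NC]
Op 9: add ND@91 -> ring=[5:NA,12:NB,63:NC,91:ND]

Answer: NA NA NA NA NA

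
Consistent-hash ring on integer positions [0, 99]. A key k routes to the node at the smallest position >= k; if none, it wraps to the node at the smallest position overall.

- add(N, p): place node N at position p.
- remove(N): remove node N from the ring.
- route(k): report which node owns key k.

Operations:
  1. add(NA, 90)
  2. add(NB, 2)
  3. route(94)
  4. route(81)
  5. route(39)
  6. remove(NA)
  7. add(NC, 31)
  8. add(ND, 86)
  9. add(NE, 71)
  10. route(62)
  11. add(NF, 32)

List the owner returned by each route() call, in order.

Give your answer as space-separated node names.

Answer: NB NA NA NE

Derivation:
Op 1: add NA@90 -> ring=[90:NA]
Op 2: add NB@2 -> ring=[2:NB,90:NA]
Op 3: route key 94: none >= 94, wrap to smallest pos 2 -> NB
Op 4: route key 81: smallest pos >= 81 is 90 -> NA
Op 5: route key 39: smallest pos >= 39 is 90 -> NA
Op 6: remove NA -> ring=[2:NB]
Op 7: add NC@31 -> ring=[2:NB,31:NC]
Op 8: add ND@86 -> ring=[2:NB,31:NC,86:ND]
Op 9: add NE@71 -> ring=[2:NB,31:NC,71:NE,86:ND]
Op 10: route key 62: smallest pos >= 62 is 71 -> NE
Op 11: add NF@32 -> ring=[2:NB,31:NC,32:NF,71:NE,86:ND]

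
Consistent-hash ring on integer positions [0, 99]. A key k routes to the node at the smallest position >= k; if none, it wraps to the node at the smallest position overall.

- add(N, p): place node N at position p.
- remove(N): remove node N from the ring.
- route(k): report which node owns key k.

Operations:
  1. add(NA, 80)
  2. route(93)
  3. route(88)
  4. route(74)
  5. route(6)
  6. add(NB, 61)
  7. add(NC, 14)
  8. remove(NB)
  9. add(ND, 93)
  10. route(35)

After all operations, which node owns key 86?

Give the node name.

Answer: ND

Derivation:
Op 1: add NA@80 -> ring=[80:NA]
Op 2: route key 93: none >= 93, wrap to smallest pos 80 -> NA
Op 3: route key 88: none >= 88, wrap to smallest pos 80 -> NA
Op 4: route key 74: smallest pos >= 74 is 80 -> NA
Op 5: route key 6: smallest pos >= 6 is 80 -> NA
Op 6: add NB@61 -> ring=[61:NB,80:NA]
Op 7: add NC@14 -> ring=[14:NC,61:NB,80:NA]
Op 8: remove NB -> ring=[14:NC,80:NA]
Op 9: add ND@93 -> ring=[14:NC,80:NA,93:ND]
Op 10: route key 35: smallest pos >= 35 is 80 -> NA
Final route key 86: smallest pos >= 86 is 93 -> ND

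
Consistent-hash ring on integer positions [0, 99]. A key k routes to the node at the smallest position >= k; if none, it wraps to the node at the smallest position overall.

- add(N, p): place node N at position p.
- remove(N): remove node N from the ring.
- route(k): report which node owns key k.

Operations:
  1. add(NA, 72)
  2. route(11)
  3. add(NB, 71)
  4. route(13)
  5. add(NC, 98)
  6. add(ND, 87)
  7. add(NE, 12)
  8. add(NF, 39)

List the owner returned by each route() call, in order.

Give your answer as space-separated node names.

Op 1: add NA@72 -> ring=[72:NA]
Op 2: route key 11: smallest pos >= 11 is 72 -> NA
Op 3: add NB@71 -> ring=[71:NB,72:NA]
Op 4: route key 13: smallest pos >= 13 is 71 -> NB
Op 5: add NC@98 -> ring=[71:NB,72:NA,98:NC]
Op 6: add ND@87 -> ring=[71:NB,72:NA,87:ND,98:NC]
Op 7: add NE@12 -> ring=[12:NE,71:NB,72:NA,87:ND,98:NC]
Op 8: add NF@39 -> ring=[12:NE,39:NF,71:NB,72:NA,87:ND,98:NC]

Answer: NA NB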